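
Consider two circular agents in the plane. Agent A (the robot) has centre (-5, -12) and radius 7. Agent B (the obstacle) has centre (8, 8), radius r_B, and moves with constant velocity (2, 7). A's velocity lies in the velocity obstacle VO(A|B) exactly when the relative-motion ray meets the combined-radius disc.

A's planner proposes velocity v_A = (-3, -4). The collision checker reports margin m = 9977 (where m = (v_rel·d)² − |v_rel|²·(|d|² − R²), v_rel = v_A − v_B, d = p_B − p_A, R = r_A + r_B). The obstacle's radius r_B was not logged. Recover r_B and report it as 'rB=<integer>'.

m = 9977
d = (13, 20);  v_rel = (-5, -11),  |v_rel|² = 146
v_rel×d = (-5)·(20) − (-11)·(13) = 43
since m = R²·146 − 43²:  R² = (1849 + 9977) / 146 = 81
R = √81 = 9  ⇒  r_B = 9 − 7 = 2

rB=2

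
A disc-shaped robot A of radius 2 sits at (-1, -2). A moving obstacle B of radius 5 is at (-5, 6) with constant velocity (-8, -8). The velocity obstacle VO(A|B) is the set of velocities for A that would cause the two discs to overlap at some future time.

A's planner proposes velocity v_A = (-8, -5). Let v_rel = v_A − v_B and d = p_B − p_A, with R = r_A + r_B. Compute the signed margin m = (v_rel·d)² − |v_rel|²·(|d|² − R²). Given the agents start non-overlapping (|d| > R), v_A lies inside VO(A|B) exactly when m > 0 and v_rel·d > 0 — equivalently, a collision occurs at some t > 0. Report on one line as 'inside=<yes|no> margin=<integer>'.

d = (-4, 8),  |d|² = 80;  R = 2+5 = 7,  c = 80−7² = 31
v_rel = (0, 3),  |v_rel|² = 9;  v_rel·d = (0)·(-4) + (3)·(8) = 24
9·t² − 48·t + 31 = 0  ⇒  m = 24² − 9·31 = 297
m = 297 > 0,  v_rel·d = 24 > 0  ⇒  inside

inside=yes margin=297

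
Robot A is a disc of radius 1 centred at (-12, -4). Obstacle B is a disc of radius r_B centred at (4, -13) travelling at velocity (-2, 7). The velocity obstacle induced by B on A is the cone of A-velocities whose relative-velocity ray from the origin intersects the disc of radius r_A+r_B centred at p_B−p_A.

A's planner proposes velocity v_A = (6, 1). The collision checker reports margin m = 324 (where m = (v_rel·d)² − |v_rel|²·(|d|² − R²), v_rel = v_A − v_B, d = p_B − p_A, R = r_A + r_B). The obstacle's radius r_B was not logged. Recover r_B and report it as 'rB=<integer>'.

m = 324
d = (16, -9);  v_rel = (8, -6),  |v_rel|² = 100
v_rel×d = (8)·(-9) − (-6)·(16) = 24
since m = R²·100 − 24²:  R² = (576 + 324) / 100 = 9
R = √9 = 3  ⇒  r_B = 3 − 1 = 2

rB=2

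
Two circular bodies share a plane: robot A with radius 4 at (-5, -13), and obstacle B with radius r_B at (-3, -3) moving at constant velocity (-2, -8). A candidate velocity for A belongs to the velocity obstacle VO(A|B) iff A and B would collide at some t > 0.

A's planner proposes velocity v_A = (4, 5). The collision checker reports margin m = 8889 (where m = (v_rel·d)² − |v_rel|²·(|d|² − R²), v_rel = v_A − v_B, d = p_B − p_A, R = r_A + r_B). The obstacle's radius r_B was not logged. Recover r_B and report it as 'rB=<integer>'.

m = 8889
d = (2, 10);  v_rel = (6, 13),  |v_rel|² = 205
v_rel×d = (6)·(10) − (13)·(2) = 34
since m = R²·205 − 34²:  R² = (1156 + 8889) / 205 = 49
R = √49 = 7  ⇒  r_B = 7 − 4 = 3

rB=3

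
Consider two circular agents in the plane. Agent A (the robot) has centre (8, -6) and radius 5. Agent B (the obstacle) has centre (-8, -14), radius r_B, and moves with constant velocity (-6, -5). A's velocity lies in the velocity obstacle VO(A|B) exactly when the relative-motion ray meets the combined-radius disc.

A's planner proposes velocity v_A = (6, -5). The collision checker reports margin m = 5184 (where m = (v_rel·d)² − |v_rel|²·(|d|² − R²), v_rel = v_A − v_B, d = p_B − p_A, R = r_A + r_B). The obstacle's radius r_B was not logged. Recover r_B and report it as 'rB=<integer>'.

m = 5184
d = (-16, -8);  v_rel = (12, 0),  |v_rel|² = 144
v_rel×d = (12)·(-8) − (0)·(-16) = -96
since m = R²·144 − (-96)²:  R² = (9216 + 5184) / 144 = 100
R = √100 = 10  ⇒  r_B = 10 − 5 = 5

rB=5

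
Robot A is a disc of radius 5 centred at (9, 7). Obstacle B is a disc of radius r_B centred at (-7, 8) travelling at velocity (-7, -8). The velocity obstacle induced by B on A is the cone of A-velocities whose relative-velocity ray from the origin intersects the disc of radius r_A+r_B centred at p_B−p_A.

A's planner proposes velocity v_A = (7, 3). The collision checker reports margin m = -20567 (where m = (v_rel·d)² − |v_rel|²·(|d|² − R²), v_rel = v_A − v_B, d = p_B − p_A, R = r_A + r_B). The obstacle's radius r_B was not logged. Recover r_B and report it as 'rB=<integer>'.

m = -20567
d = (-16, 1);  v_rel = (14, 11),  |v_rel|² = 317
v_rel×d = (14)·(1) − (11)·(-16) = 190
since m = R²·317 − 190²:  R² = (36100 + -20567) / 317 = 49
R = √49 = 7  ⇒  r_B = 7 − 5 = 2

rB=2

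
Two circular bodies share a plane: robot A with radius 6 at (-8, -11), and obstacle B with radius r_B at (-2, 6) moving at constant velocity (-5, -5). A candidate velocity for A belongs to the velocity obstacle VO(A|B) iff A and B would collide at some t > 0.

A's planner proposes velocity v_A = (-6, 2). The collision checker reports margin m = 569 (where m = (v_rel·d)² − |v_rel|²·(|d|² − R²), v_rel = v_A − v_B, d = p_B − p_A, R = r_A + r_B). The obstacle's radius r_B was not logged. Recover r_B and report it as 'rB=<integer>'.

m = 569
d = (6, 17);  v_rel = (-1, 7),  |v_rel|² = 50
v_rel×d = (-1)·(17) − (7)·(6) = -59
since m = R²·50 − (-59)²:  R² = (3481 + 569) / 50 = 81
R = √81 = 9  ⇒  r_B = 9 − 6 = 3

rB=3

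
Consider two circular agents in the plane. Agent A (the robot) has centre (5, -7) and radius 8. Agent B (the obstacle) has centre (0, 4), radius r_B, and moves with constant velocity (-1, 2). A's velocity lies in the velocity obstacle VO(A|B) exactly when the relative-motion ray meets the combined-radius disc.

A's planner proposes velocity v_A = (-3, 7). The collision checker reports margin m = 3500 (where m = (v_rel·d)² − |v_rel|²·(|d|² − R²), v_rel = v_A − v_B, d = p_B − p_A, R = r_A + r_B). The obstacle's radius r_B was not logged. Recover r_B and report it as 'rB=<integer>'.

m = 3500
d = (-5, 11);  v_rel = (-2, 5),  |v_rel|² = 29
v_rel×d = (-2)·(11) − (5)·(-5) = 3
since m = R²·29 − 3²:  R² = (9 + 3500) / 29 = 121
R = √121 = 11  ⇒  r_B = 11 − 8 = 3

rB=3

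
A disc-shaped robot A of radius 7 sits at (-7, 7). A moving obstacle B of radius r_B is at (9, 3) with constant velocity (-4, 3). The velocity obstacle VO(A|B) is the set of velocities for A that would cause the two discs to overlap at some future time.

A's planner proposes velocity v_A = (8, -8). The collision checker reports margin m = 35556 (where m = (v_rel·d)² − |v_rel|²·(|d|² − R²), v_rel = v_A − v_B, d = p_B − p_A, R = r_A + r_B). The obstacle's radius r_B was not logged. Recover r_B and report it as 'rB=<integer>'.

m = 35556
d = (16, -4);  v_rel = (12, -11),  |v_rel|² = 265
v_rel×d = (12)·(-4) − (-11)·(16) = 128
since m = R²·265 − 128²:  R² = (16384 + 35556) / 265 = 196
R = √196 = 14  ⇒  r_B = 14 − 7 = 7

rB=7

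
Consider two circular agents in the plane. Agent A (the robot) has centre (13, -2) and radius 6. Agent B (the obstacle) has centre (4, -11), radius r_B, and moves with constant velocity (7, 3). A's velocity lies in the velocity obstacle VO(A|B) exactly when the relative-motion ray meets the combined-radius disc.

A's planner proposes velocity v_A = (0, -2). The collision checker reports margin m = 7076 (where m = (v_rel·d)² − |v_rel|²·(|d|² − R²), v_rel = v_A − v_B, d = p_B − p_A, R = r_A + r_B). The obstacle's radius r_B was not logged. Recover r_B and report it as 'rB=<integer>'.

m = 7076
d = (-9, -9);  v_rel = (-7, -5),  |v_rel|² = 74
v_rel×d = (-7)·(-9) − (-5)·(-9) = 18
since m = R²·74 − 18²:  R² = (324 + 7076) / 74 = 100
R = √100 = 10  ⇒  r_B = 10 − 6 = 4

rB=4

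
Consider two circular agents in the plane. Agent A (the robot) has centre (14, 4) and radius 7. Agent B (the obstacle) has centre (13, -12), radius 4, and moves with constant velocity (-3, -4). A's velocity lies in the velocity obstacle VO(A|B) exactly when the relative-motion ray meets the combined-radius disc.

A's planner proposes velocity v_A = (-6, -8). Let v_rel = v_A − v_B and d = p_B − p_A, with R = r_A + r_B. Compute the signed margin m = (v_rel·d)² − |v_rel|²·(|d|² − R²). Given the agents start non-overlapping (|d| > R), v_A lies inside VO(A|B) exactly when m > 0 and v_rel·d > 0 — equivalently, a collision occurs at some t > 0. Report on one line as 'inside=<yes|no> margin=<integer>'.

d = (-1, -16),  |d|² = 257;  R = 7+4 = 11,  c = 257−11² = 136
v_rel = (-3, -4),  |v_rel|² = 25;  v_rel·d = (-3)·(-1) + (-4)·(-16) = 67
25·t² − 134·t + 136 = 0  ⇒  m = 67² − 25·136 = 1089
m = 1089 > 0,  v_rel·d = 67 > 0  ⇒  inside

inside=yes margin=1089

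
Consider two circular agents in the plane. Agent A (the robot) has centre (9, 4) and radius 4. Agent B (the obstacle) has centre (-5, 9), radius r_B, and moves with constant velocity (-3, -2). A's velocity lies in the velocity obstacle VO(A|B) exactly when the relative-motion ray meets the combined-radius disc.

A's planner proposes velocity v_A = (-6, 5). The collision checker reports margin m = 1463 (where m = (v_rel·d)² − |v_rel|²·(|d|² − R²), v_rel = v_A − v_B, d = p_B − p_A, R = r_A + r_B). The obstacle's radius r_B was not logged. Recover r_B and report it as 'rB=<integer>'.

m = 1463
d = (-14, 5);  v_rel = (-3, 7),  |v_rel|² = 58
v_rel×d = (-3)·(5) − (7)·(-14) = 83
since m = R²·58 − 83²:  R² = (6889 + 1463) / 58 = 144
R = √144 = 12  ⇒  r_B = 12 − 4 = 8

rB=8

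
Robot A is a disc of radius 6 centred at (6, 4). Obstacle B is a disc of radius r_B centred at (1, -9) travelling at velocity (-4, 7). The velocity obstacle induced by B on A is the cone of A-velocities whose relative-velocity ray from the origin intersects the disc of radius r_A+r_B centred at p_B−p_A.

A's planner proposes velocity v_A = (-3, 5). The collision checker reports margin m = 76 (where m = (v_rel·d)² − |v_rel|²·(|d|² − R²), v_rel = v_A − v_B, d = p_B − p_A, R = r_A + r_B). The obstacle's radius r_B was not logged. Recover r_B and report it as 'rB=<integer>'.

m = 76
d = (-5, -13);  v_rel = (1, -2),  |v_rel|² = 5
v_rel×d = (1)·(-13) − (-2)·(-5) = -23
since m = R²·5 − (-23)²:  R² = (529 + 76) / 5 = 121
R = √121 = 11  ⇒  r_B = 11 − 6 = 5

rB=5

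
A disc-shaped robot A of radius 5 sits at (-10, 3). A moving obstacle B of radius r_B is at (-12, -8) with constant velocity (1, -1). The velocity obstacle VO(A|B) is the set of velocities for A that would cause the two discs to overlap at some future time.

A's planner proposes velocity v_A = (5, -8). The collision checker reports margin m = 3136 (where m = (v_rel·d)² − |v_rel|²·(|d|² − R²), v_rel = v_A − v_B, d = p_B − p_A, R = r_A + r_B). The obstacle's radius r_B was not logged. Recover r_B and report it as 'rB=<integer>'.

m = 3136
d = (-2, -11);  v_rel = (4, -7),  |v_rel|² = 65
v_rel×d = (4)·(-11) − (-7)·(-2) = -58
since m = R²·65 − (-58)²:  R² = (3364 + 3136) / 65 = 100
R = √100 = 10  ⇒  r_B = 10 − 5 = 5

rB=5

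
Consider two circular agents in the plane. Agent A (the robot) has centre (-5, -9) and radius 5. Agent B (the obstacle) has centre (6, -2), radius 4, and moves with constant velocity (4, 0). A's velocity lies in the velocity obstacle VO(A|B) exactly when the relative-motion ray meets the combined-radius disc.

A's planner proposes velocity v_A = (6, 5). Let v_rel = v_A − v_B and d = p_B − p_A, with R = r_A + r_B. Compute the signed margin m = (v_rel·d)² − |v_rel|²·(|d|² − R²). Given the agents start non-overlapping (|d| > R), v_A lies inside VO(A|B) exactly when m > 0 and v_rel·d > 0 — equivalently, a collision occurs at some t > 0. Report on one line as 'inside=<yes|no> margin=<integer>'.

d = (11, 7),  |d|² = 170;  R = 5+4 = 9,  c = 170−9² = 89
v_rel = (2, 5),  |v_rel|² = 29;  v_rel·d = (2)·(11) + (5)·(7) = 57
29·t² − 114·t + 89 = 0  ⇒  m = 57² − 29·89 = 668
m = 668 > 0,  v_rel·d = 57 > 0  ⇒  inside

inside=yes margin=668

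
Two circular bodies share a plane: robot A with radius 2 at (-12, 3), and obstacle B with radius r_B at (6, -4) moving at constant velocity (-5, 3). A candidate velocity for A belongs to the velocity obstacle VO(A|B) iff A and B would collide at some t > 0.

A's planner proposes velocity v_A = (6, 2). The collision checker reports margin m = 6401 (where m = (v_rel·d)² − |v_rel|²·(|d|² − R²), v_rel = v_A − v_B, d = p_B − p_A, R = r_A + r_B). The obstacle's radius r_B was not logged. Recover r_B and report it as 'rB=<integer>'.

m = 6401
d = (18, -7);  v_rel = (11, -1),  |v_rel|² = 122
v_rel×d = (11)·(-7) − (-1)·(18) = -59
since m = R²·122 − (-59)²:  R² = (3481 + 6401) / 122 = 81
R = √81 = 9  ⇒  r_B = 9 − 2 = 7

rB=7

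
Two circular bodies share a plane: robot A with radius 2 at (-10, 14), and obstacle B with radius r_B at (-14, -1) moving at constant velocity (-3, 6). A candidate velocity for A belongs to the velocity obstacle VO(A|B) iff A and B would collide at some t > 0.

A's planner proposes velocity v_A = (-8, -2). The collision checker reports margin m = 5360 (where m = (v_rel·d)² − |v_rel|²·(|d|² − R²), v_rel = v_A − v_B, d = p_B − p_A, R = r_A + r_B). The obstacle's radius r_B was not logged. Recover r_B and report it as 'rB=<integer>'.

m = 5360
d = (-4, -15);  v_rel = (-5, -8),  |v_rel|² = 89
v_rel×d = (-5)·(-15) − (-8)·(-4) = 43
since m = R²·89 − 43²:  R² = (1849 + 5360) / 89 = 81
R = √81 = 9  ⇒  r_B = 9 − 2 = 7

rB=7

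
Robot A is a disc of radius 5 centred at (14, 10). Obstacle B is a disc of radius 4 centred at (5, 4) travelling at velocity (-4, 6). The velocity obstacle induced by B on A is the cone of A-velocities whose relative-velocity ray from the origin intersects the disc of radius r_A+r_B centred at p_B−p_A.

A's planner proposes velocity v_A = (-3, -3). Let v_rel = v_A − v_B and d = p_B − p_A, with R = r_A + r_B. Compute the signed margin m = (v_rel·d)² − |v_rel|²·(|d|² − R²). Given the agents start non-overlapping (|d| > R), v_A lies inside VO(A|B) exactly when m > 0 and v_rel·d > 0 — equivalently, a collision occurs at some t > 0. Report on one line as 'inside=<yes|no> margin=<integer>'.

d = (-9, -6),  |d|² = 117;  R = 5+4 = 9,  c = 117−9² = 36
v_rel = (1, -9),  |v_rel|² = 82;  v_rel·d = (1)·(-9) + (-9)·(-6) = 45
82·t² − 90·t + 36 = 0  ⇒  m = 45² − 82·36 = -927
m = -927 < 0,  v_rel·d = 45 > 0  ⇒  outside

inside=no margin=-927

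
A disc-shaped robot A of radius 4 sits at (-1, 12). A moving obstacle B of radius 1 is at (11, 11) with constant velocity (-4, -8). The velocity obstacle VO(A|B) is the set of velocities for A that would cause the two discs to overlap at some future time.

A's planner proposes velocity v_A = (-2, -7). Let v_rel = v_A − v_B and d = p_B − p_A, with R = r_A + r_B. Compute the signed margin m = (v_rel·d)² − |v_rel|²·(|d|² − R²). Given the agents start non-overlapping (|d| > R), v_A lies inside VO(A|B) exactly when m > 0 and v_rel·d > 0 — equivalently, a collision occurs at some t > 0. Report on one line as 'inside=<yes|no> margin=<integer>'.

d = (12, -1),  |d|² = 145;  R = 4+1 = 5,  c = 145−5² = 120
v_rel = (2, 1),  |v_rel|² = 5;  v_rel·d = (2)·(12) + (1)·(-1) = 23
5·t² − 46·t + 120 = 0  ⇒  m = 23² − 5·120 = -71
m = -71 < 0,  v_rel·d = 23 > 0  ⇒  outside

inside=no margin=-71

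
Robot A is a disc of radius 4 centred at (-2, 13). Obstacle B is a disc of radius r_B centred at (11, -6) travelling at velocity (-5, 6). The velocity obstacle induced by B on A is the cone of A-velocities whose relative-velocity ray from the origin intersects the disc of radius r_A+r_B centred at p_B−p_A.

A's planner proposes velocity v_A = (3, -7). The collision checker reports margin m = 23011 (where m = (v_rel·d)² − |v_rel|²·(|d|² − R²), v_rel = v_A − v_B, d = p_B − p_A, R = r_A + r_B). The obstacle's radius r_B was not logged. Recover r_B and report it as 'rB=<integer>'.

m = 23011
d = (13, -19);  v_rel = (8, -13),  |v_rel|² = 233
v_rel×d = (8)·(-19) − (-13)·(13) = 17
since m = R²·233 − 17²:  R² = (289 + 23011) / 233 = 100
R = √100 = 10  ⇒  r_B = 10 − 4 = 6

rB=6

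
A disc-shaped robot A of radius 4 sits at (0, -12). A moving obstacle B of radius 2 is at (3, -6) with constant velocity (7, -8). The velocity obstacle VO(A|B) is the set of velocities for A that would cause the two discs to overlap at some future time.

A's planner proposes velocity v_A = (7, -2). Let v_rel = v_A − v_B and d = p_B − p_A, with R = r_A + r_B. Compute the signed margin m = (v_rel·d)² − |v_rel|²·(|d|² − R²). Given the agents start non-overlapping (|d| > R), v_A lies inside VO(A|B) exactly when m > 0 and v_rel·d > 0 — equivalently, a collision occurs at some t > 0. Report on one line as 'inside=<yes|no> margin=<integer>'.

d = (3, 6),  |d|² = 45;  R = 4+2 = 6,  c = 45−6² = 9
v_rel = (0, 6),  |v_rel|² = 36;  v_rel·d = (0)·(3) + (6)·(6) = 36
36·t² − 72·t + 9 = 0  ⇒  m = 36² − 36·9 = 972
m = 972 > 0,  v_rel·d = 36 > 0  ⇒  inside

inside=yes margin=972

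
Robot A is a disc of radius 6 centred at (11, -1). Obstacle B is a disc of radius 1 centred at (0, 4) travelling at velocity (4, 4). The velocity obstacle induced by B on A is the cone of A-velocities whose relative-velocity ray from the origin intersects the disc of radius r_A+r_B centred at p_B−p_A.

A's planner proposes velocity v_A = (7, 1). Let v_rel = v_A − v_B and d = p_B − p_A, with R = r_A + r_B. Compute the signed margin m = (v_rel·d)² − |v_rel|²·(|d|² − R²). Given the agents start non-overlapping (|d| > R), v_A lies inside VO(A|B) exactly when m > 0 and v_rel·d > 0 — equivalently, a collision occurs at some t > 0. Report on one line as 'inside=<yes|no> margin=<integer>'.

d = (-11, 5),  |d|² = 146;  R = 6+1 = 7,  c = 146−7² = 97
v_rel = (3, -3),  |v_rel|² = 18;  v_rel·d = (3)·(-11) + (-3)·(5) = -48
18·t² + 96·t + 97 = 0  ⇒  m = (-48)² − 18·97 = 558
m = 558 > 0,  v_rel·d = -48 < 0  ⇒  outside

inside=no margin=558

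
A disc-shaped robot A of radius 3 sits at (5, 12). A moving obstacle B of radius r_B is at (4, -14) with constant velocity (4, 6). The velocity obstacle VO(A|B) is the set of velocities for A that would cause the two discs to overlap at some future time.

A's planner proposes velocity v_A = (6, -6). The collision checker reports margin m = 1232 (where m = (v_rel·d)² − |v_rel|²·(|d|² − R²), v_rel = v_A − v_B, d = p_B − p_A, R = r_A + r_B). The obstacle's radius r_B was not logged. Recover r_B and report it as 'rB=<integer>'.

m = 1232
d = (-1, -26);  v_rel = (2, -12),  |v_rel|² = 148
v_rel×d = (2)·(-26) − (-12)·(-1) = -64
since m = R²·148 − (-64)²:  R² = (4096 + 1232) / 148 = 36
R = √36 = 6  ⇒  r_B = 6 − 3 = 3

rB=3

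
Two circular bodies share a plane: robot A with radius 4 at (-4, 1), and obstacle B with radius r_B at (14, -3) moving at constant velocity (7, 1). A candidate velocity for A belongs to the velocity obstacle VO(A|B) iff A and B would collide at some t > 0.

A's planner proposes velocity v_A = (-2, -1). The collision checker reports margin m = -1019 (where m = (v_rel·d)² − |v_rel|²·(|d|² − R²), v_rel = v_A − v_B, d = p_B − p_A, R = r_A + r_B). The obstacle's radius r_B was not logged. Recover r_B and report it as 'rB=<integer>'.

m = -1019
d = (18, -4);  v_rel = (-9, -2),  |v_rel|² = 85
v_rel×d = (-9)·(-4) − (-2)·(18) = 72
since m = R²·85 − 72²:  R² = (5184 + -1019) / 85 = 49
R = √49 = 7  ⇒  r_B = 7 − 4 = 3

rB=3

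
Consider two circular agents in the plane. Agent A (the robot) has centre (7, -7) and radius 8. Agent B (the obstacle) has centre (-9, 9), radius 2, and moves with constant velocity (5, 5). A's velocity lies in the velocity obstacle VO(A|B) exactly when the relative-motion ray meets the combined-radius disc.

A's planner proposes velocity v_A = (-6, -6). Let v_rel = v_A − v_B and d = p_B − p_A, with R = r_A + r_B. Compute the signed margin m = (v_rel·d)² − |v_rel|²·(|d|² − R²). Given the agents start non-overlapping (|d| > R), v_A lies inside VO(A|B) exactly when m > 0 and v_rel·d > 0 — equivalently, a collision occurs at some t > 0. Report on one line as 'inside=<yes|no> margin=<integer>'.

d = (-16, 16),  |d|² = 512;  R = 8+2 = 10,  c = 512−10² = 412
v_rel = (-11, -11),  |v_rel|² = 242;  v_rel·d = (-11)·(-16) + (-11)·(16) = 0
242·t² − 0·t + 412 = 0  ⇒  m = 0² − 242·412 = -99704
m = -99704 < 0,  v_rel·d = 0 = 0  ⇒  outside

inside=no margin=-99704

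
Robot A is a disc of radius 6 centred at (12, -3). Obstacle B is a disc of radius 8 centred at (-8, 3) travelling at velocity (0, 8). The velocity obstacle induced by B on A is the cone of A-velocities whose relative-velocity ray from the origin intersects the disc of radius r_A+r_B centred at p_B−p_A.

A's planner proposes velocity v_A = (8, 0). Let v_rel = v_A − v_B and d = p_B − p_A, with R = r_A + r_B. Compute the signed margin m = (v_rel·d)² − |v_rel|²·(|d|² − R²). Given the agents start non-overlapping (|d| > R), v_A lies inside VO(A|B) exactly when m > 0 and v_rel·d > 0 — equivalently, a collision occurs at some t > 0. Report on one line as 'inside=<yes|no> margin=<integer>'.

d = (-20, 6),  |d|² = 436;  R = 6+8 = 14,  c = 436−14² = 240
v_rel = (8, -8),  |v_rel|² = 128;  v_rel·d = (8)·(-20) + (-8)·(6) = -208
128·t² + 416·t + 240 = 0  ⇒  m = (-208)² − 128·240 = 12544
m = 12544 > 0,  v_rel·d = -208 < 0  ⇒  outside

inside=no margin=12544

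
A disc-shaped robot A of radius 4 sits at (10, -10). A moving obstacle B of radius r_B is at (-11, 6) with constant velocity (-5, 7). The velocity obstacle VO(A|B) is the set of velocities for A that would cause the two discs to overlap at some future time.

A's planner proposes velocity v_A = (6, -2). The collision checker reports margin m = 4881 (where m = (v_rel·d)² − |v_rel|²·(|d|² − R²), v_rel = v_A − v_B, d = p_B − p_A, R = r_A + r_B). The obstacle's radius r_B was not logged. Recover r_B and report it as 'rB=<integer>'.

m = 4881
d = (-21, 16);  v_rel = (11, -9),  |v_rel|² = 202
v_rel×d = (11)·(16) − (-9)·(-21) = -13
since m = R²·202 − (-13)²:  R² = (169 + 4881) / 202 = 25
R = √25 = 5  ⇒  r_B = 5 − 4 = 1

rB=1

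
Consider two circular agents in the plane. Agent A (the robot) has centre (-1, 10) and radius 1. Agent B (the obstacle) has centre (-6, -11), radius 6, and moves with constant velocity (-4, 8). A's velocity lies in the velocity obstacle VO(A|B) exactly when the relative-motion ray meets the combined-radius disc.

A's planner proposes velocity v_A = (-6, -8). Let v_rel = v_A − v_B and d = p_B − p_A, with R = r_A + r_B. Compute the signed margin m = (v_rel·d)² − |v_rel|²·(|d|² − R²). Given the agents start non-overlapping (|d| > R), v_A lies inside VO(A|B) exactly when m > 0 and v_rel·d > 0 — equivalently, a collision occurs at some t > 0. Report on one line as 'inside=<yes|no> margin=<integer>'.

d = (-5, -21),  |d|² = 466;  R = 1+6 = 7,  c = 466−7² = 417
v_rel = (-2, -16),  |v_rel|² = 260;  v_rel·d = (-2)·(-5) + (-16)·(-21) = 346
260·t² − 692·t + 417 = 0  ⇒  m = 346² − 260·417 = 11296
m = 11296 > 0,  v_rel·d = 346 > 0  ⇒  inside

inside=yes margin=11296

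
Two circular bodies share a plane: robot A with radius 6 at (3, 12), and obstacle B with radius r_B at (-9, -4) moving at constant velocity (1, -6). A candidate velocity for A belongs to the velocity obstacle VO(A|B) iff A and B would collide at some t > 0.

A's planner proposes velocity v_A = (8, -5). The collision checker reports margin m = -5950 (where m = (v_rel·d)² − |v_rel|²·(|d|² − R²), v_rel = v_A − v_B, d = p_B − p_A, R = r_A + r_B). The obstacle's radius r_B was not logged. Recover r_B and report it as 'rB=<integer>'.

m = -5950
d = (-12, -16);  v_rel = (7, 1),  |v_rel|² = 50
v_rel×d = (7)·(-16) − (1)·(-12) = -100
since m = R²·50 − (-100)²:  R² = (10000 + -5950) / 50 = 81
R = √81 = 9  ⇒  r_B = 9 − 6 = 3

rB=3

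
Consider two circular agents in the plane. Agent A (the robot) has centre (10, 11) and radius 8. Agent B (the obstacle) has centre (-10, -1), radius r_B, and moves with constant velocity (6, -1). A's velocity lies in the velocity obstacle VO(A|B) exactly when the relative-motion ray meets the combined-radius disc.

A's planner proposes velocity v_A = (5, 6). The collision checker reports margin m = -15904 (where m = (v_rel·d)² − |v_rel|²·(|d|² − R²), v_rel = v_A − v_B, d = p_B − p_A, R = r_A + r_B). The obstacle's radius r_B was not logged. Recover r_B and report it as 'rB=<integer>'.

m = -15904
d = (-20, -12);  v_rel = (-1, 7),  |v_rel|² = 50
v_rel×d = (-1)·(-12) − (7)·(-20) = 152
since m = R²·50 − 152²:  R² = (23104 + -15904) / 50 = 144
R = √144 = 12  ⇒  r_B = 12 − 8 = 4

rB=4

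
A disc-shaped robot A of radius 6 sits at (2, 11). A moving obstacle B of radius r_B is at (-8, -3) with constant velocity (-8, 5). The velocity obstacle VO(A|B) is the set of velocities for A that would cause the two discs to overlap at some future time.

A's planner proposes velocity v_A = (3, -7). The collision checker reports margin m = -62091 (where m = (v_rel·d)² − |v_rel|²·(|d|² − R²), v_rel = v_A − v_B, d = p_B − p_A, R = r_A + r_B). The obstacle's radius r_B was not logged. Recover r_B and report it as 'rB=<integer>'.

m = -62091
d = (-10, -14);  v_rel = (11, -12),  |v_rel|² = 265
v_rel×d = (11)·(-14) − (-12)·(-10) = -274
since m = R²·265 − (-274)²:  R² = (75076 + -62091) / 265 = 49
R = √49 = 7  ⇒  r_B = 7 − 6 = 1

rB=1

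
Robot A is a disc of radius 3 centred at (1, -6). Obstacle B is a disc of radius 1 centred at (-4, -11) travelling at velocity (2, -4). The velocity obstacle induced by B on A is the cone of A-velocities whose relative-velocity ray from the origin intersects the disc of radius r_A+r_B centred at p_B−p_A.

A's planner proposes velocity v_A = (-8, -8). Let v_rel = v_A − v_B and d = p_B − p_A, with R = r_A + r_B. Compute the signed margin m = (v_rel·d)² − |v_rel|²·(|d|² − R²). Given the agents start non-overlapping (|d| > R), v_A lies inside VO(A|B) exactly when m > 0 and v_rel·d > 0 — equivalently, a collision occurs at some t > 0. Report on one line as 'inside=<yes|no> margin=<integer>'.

d = (-5, -5),  |d|² = 50;  R = 3+1 = 4,  c = 50−4² = 34
v_rel = (-10, -4),  |v_rel|² = 116;  v_rel·d = (-10)·(-5) + (-4)·(-5) = 70
116·t² − 140·t + 34 = 0  ⇒  m = 70² − 116·34 = 956
m = 956 > 0,  v_rel·d = 70 > 0  ⇒  inside

inside=yes margin=956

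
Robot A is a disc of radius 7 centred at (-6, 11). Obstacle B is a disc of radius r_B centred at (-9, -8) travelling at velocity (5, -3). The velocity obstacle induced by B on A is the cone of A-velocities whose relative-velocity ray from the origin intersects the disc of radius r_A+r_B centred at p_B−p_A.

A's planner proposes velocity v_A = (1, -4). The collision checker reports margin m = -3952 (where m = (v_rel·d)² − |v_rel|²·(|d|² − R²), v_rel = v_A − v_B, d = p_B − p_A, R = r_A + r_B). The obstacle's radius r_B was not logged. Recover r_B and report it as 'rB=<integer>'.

m = -3952
d = (-3, -19);  v_rel = (-4, -1),  |v_rel|² = 17
v_rel×d = (-4)·(-19) − (-1)·(-3) = 73
since m = R²·17 − 73²:  R² = (5329 + -3952) / 17 = 81
R = √81 = 9  ⇒  r_B = 9 − 7 = 2

rB=2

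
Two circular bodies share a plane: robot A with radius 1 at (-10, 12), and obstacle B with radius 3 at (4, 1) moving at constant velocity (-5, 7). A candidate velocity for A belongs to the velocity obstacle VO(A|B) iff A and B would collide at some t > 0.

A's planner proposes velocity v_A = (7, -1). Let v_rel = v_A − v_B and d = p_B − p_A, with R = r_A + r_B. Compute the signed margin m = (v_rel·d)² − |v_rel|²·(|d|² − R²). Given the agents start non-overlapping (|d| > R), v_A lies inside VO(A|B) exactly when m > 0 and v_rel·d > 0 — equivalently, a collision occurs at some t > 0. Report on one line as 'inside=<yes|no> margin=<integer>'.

d = (14, -11),  |d|² = 317;  R = 1+3 = 4,  c = 317−4² = 301
v_rel = (12, -8),  |v_rel|² = 208;  v_rel·d = (12)·(14) + (-8)·(-11) = 256
208·t² − 512·t + 301 = 0  ⇒  m = 256² − 208·301 = 2928
m = 2928 > 0,  v_rel·d = 256 > 0  ⇒  inside

inside=yes margin=2928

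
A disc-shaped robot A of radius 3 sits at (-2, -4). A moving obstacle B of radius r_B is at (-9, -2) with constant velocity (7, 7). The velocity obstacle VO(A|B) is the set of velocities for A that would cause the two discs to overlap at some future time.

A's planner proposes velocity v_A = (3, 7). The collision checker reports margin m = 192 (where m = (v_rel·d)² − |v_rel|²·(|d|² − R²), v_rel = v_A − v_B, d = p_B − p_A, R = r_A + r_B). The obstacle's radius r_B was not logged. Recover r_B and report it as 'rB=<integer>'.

m = 192
d = (-7, 2);  v_rel = (-4, 0),  |v_rel|² = 16
v_rel×d = (-4)·(2) − (0)·(-7) = -8
since m = R²·16 − (-8)²:  R² = (64 + 192) / 16 = 16
R = √16 = 4  ⇒  r_B = 4 − 3 = 1

rB=1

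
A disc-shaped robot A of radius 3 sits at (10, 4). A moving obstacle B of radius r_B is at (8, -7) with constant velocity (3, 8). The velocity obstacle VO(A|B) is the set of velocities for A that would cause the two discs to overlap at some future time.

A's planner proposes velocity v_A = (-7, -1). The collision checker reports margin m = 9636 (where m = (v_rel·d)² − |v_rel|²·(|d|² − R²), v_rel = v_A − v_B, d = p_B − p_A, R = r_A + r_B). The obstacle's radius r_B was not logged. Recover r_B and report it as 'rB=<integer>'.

m = 9636
d = (-2, -11);  v_rel = (-10, -9),  |v_rel|² = 181
v_rel×d = (-10)·(-11) − (-9)·(-2) = 92
since m = R²·181 − 92²:  R² = (8464 + 9636) / 181 = 100
R = √100 = 10  ⇒  r_B = 10 − 3 = 7

rB=7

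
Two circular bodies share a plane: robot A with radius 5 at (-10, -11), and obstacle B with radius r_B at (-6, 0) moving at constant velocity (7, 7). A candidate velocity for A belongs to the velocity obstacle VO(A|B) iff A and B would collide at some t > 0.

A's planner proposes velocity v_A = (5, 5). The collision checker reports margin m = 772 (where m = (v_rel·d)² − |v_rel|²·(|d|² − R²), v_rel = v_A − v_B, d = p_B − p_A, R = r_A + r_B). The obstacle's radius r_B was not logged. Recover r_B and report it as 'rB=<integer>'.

m = 772
d = (4, 11);  v_rel = (-2, -2),  |v_rel|² = 8
v_rel×d = (-2)·(11) − (-2)·(4) = -14
since m = R²·8 − (-14)²:  R² = (196 + 772) / 8 = 121
R = √121 = 11  ⇒  r_B = 11 − 5 = 6

rB=6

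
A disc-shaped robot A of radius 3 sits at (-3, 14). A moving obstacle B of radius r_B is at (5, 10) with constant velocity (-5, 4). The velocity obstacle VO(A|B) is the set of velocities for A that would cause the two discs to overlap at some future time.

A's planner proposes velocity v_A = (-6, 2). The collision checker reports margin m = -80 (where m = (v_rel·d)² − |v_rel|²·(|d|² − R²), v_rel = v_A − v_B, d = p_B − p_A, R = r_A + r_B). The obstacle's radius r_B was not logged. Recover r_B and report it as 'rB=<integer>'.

m = -80
d = (8, -4);  v_rel = (-1, -2),  |v_rel|² = 5
v_rel×d = (-1)·(-4) − (-2)·(8) = 20
since m = R²·5 − 20²:  R² = (400 + -80) / 5 = 64
R = √64 = 8  ⇒  r_B = 8 − 3 = 5

rB=5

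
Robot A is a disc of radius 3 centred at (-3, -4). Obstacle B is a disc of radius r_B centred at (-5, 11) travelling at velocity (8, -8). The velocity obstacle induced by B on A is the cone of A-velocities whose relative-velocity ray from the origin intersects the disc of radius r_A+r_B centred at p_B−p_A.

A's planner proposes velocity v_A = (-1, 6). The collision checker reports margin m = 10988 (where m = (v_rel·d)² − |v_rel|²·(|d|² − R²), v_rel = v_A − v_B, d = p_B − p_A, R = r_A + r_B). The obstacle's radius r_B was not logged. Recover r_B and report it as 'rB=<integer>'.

m = 10988
d = (-2, 15);  v_rel = (-9, 14),  |v_rel|² = 277
v_rel×d = (-9)·(15) − (14)·(-2) = -107
since m = R²·277 − (-107)²:  R² = (11449 + 10988) / 277 = 81
R = √81 = 9  ⇒  r_B = 9 − 3 = 6

rB=6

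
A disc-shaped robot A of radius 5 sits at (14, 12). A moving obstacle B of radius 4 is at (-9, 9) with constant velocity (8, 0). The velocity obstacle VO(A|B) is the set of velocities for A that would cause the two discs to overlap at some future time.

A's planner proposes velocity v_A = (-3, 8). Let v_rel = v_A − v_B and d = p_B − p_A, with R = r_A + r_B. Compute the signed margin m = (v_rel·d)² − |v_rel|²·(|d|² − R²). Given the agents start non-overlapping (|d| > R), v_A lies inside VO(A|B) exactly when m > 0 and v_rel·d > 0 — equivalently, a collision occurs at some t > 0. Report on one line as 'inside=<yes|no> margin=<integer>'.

d = (-23, -3),  |d|² = 538;  R = 5+4 = 9,  c = 538−9² = 457
v_rel = (-11, 8),  |v_rel|² = 185;  v_rel·d = (-11)·(-23) + (8)·(-3) = 229
185·t² − 458·t + 457 = 0  ⇒  m = 229² − 185·457 = -32104
m = -32104 < 0,  v_rel·d = 229 > 0  ⇒  outside

inside=no margin=-32104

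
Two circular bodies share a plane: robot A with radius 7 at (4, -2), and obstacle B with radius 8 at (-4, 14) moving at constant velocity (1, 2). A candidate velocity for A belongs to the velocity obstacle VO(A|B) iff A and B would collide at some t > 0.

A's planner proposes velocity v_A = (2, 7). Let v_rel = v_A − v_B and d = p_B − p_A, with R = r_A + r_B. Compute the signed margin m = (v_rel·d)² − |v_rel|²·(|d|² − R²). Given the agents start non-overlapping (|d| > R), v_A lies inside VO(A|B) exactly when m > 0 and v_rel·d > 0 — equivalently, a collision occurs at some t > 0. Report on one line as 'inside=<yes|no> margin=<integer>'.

d = (-8, 16),  |d|² = 320;  R = 7+8 = 15,  c = 320−15² = 95
v_rel = (1, 5),  |v_rel|² = 26;  v_rel·d = (1)·(-8) + (5)·(16) = 72
26·t² − 144·t + 95 = 0  ⇒  m = 72² − 26·95 = 2714
m = 2714 > 0,  v_rel·d = 72 > 0  ⇒  inside

inside=yes margin=2714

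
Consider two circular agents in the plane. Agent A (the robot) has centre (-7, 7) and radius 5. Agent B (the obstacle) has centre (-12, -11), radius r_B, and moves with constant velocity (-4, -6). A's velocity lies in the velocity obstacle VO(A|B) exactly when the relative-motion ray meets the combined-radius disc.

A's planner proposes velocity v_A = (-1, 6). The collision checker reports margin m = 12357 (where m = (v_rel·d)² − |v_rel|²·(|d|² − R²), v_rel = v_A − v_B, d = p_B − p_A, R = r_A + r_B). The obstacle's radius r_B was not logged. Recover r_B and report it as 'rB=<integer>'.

m = 12357
d = (-5, -18);  v_rel = (3, 12),  |v_rel|² = 153
v_rel×d = (3)·(-18) − (12)·(-5) = 6
since m = R²·153 − 6²:  R² = (36 + 12357) / 153 = 81
R = √81 = 9  ⇒  r_B = 9 − 5 = 4

rB=4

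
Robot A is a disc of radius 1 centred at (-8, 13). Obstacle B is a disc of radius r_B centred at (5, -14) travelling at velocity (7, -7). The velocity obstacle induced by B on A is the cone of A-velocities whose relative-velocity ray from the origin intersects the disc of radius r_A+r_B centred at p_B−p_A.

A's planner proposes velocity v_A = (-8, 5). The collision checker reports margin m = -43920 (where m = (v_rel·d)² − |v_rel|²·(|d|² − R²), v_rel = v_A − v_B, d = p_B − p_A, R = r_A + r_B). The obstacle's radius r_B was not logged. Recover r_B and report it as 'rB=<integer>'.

m = -43920
d = (13, -27);  v_rel = (-15, 12),  |v_rel|² = 369
v_rel×d = (-15)·(-27) − (12)·(13) = 249
since m = R²·369 − 249²:  R² = (62001 + -43920) / 369 = 49
R = √49 = 7  ⇒  r_B = 7 − 1 = 6

rB=6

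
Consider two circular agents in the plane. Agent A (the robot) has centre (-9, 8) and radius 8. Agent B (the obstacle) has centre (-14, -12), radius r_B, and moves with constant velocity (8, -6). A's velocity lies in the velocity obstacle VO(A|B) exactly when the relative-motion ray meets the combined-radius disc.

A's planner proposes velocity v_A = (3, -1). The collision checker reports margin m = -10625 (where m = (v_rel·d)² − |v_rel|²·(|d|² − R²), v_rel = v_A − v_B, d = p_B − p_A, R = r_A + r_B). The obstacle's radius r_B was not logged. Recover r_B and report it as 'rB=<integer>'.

m = -10625
d = (-5, -20);  v_rel = (-5, 5),  |v_rel|² = 50
v_rel×d = (-5)·(-20) − (5)·(-5) = 125
since m = R²·50 − 125²:  R² = (15625 + -10625) / 50 = 100
R = √100 = 10  ⇒  r_B = 10 − 8 = 2

rB=2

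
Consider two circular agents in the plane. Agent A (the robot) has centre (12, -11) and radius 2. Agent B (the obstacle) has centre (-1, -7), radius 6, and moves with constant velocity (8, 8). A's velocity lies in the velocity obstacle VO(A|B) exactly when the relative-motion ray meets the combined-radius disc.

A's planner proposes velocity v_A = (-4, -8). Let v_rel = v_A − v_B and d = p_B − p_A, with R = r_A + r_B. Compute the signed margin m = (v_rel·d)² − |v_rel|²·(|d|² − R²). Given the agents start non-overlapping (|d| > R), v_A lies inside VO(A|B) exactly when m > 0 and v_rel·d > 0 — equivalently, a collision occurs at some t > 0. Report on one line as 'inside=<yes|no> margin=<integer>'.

d = (-13, 4),  |d|² = 185;  R = 2+6 = 8,  c = 185−8² = 121
v_rel = (-12, -16),  |v_rel|² = 400;  v_rel·d = (-12)·(-13) + (-16)·(4) = 92
400·t² − 184·t + 121 = 0  ⇒  m = 92² − 400·121 = -39936
m = -39936 < 0,  v_rel·d = 92 > 0  ⇒  outside

inside=no margin=-39936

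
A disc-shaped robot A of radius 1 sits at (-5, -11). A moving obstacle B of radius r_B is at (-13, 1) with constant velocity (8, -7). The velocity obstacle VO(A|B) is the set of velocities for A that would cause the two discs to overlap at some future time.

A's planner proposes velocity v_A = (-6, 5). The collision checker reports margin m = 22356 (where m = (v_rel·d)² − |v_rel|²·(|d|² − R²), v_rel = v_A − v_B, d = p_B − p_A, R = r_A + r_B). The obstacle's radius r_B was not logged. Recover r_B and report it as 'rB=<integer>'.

m = 22356
d = (-8, 12);  v_rel = (-14, 12),  |v_rel|² = 340
v_rel×d = (-14)·(12) − (12)·(-8) = -72
since m = R²·340 − (-72)²:  R² = (5184 + 22356) / 340 = 81
R = √81 = 9  ⇒  r_B = 9 − 1 = 8

rB=8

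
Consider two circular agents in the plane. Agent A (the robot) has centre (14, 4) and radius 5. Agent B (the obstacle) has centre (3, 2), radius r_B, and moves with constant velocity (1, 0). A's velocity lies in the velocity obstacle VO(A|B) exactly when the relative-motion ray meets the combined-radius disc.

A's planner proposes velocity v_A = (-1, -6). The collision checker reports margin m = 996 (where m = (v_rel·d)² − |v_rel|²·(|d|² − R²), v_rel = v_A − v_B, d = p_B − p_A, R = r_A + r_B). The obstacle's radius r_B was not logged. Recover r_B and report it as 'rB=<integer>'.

m = 996
d = (-11, -2);  v_rel = (-2, -6),  |v_rel|² = 40
v_rel×d = (-2)·(-2) − (-6)·(-11) = -62
since m = R²·40 − (-62)²:  R² = (3844 + 996) / 40 = 121
R = √121 = 11  ⇒  r_B = 11 − 5 = 6

rB=6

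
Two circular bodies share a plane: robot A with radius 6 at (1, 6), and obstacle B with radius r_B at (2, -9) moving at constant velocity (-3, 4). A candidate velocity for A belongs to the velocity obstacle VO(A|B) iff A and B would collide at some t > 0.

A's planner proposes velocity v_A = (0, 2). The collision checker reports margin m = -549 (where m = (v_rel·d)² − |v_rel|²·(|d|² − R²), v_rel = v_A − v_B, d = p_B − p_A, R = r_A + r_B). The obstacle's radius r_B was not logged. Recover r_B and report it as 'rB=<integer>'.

m = -549
d = (1, -15);  v_rel = (3, -2),  |v_rel|² = 13
v_rel×d = (3)·(-15) − (-2)·(1) = -43
since m = R²·13 − (-43)²:  R² = (1849 + -549) / 13 = 100
R = √100 = 10  ⇒  r_B = 10 − 6 = 4

rB=4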